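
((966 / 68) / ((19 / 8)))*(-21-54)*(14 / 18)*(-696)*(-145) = -11373684000 / 323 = -35212643.96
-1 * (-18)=18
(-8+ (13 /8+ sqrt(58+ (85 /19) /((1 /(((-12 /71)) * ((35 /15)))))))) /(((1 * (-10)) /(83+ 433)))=6579 /20 - 258 * sqrt(102337838) /6745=-58.00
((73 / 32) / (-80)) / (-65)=73 / 166400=0.00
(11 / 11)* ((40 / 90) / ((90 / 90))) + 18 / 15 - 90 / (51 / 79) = -105392 / 765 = -137.77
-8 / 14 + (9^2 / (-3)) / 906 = -1271 / 2114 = -0.60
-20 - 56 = -76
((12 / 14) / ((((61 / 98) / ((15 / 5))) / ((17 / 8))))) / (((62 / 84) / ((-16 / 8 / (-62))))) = 22491 / 58621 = 0.38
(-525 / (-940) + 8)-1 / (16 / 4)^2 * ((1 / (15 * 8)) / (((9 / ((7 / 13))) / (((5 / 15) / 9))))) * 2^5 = 19060534 / 2227095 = 8.56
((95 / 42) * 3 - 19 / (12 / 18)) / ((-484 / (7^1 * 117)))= 4446 / 121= 36.74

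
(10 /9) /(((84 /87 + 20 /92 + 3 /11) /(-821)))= -626.68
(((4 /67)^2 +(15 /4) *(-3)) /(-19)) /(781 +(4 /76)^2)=3836879 /5062550552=0.00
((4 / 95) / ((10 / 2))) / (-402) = -2 / 95475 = -0.00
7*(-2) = -14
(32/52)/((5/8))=64/65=0.98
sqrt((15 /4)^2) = 15 /4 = 3.75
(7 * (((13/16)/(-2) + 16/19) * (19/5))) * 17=6307/32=197.09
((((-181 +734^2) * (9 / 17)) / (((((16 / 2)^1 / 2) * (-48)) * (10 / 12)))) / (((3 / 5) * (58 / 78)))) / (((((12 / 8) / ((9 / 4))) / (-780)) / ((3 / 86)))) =2571820875 / 15776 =163021.10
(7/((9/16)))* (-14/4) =-43.56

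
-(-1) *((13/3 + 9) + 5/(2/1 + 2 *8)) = 245/18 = 13.61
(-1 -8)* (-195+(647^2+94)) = -3766572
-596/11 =-54.18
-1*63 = -63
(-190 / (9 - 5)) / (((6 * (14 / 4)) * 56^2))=-95 / 131712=-0.00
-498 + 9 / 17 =-497.47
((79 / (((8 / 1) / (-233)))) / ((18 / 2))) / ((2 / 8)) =-18407 / 18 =-1022.61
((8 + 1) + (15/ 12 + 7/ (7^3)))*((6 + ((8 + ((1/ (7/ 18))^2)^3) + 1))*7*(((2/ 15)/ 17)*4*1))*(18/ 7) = 50836954212/ 28824005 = 1763.70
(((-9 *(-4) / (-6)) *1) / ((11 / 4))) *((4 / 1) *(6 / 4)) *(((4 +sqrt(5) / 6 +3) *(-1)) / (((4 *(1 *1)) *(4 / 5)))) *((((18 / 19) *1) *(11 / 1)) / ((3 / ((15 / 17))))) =675 *sqrt(5) / 323 +28350 / 323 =92.44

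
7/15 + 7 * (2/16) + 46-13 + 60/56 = 29747/840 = 35.41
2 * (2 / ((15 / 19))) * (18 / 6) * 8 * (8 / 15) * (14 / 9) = 68096 / 675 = 100.88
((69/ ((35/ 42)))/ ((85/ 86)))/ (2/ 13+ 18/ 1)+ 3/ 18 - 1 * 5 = -32897/ 150450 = -0.22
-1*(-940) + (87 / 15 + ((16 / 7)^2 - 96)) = 855.02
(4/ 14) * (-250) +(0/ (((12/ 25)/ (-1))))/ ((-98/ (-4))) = -500/ 7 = -71.43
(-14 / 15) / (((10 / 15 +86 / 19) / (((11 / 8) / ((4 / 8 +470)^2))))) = -0.00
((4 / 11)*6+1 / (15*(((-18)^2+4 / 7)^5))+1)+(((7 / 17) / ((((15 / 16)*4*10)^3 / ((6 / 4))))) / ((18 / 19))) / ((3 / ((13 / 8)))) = 136768415202565131648627377 / 42984268595876855808000000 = 3.18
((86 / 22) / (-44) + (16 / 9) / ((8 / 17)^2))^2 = 63.03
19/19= 1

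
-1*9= -9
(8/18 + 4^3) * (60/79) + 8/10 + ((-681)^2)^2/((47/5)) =1274315023612481/55695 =22880241020.06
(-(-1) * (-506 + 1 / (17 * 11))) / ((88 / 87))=-8232027 / 16456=-500.24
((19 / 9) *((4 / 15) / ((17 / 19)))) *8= 5.03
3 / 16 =0.19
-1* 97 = -97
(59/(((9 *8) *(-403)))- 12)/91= -348251/2640456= -0.13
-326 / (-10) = 163 / 5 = 32.60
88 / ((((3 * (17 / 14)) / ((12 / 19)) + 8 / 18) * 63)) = 704 / 3131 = 0.22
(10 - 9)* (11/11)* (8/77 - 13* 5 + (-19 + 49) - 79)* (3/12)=-4385/154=-28.47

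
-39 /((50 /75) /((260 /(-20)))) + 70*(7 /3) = 5543 /6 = 923.83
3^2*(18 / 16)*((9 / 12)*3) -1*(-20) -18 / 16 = 1333 / 32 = 41.66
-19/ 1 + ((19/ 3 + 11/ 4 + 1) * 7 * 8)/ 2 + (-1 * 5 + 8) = 799/ 3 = 266.33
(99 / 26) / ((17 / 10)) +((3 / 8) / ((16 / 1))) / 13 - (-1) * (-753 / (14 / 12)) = -127361307 / 198016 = -643.19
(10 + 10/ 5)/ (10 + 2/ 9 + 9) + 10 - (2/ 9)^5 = 108526526/ 10215477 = 10.62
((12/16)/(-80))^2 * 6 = 0.00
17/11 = 1.55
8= 8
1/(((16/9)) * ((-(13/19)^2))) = -3249/2704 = -1.20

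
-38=-38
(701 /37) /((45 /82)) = 57482 /1665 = 34.52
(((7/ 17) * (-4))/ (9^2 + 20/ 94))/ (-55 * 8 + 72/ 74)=12173/ 263514229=0.00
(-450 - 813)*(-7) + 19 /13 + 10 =115082 /13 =8852.46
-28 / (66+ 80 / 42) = -294 / 713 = -0.41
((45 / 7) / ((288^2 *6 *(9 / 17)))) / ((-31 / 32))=-85 / 3374784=-0.00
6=6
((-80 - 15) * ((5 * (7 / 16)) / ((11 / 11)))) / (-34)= 3325 / 544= 6.11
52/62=26/31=0.84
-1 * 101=-101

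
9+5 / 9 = 86 / 9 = 9.56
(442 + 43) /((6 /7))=3395 /6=565.83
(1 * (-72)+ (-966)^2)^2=870645751056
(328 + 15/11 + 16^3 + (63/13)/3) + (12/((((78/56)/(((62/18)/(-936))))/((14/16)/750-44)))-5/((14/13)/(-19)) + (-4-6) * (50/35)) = 14236996510537/3162159000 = 4502.30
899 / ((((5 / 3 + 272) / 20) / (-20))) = -1078800 / 821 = -1314.01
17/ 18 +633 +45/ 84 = 159889/ 252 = 634.48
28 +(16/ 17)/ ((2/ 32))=732/ 17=43.06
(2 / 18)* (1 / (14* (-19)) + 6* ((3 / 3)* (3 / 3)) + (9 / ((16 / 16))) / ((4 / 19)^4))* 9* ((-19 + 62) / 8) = 6716531071 / 272384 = 24658.32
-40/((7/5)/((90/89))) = -18000/623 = -28.89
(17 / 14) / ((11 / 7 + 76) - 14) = 17 / 890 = 0.02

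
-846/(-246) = 141/41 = 3.44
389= 389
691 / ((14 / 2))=691 / 7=98.71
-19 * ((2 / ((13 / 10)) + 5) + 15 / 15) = -1862 / 13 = -143.23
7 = 7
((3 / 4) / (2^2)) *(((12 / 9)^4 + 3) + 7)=533 / 216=2.47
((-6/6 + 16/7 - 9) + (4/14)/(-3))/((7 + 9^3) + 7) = -164/15603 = -0.01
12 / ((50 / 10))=12 / 5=2.40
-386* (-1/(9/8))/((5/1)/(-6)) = -411.73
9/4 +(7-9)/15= 127/60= 2.12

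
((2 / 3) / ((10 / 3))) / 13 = 1 / 65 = 0.02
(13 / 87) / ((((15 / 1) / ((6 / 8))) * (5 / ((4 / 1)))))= 13 / 2175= 0.01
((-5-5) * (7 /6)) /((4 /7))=-245 /12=-20.42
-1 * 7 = -7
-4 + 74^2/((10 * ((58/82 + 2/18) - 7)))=-92.59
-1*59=-59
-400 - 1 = -401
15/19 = 0.79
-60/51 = -20/17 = -1.18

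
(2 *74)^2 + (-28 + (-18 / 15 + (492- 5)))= 111809 / 5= 22361.80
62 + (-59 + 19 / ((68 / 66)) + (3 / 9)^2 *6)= 2255 / 102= 22.11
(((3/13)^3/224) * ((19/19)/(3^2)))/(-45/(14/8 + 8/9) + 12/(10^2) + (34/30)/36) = -38475/106672311928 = -0.00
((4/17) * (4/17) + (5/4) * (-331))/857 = -478231/990692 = -0.48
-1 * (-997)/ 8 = 124.62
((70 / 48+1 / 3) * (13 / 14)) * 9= 1677 / 112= 14.97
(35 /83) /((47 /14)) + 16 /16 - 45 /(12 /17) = -977191 /15604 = -62.62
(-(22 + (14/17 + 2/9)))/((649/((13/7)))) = -45838/695079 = -0.07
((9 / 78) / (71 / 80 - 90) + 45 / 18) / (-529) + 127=12452174637 / 98052266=127.00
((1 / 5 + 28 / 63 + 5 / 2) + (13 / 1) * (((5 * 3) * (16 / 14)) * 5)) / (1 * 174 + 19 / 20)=1407962 / 220437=6.39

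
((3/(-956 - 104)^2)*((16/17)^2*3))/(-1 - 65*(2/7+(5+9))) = -112/14673303075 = -0.00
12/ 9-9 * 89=-799.67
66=66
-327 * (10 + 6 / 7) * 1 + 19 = -24719 / 7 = -3531.29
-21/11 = -1.91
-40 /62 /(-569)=20 /17639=0.00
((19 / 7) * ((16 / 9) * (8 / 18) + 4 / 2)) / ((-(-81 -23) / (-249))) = -178201 / 9828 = -18.13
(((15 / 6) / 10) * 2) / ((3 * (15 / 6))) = 1 / 15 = 0.07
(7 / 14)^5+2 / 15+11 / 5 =227 / 96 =2.36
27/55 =0.49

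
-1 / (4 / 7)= -7 / 4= -1.75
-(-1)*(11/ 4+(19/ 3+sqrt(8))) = 2*sqrt(2)+109/ 12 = 11.91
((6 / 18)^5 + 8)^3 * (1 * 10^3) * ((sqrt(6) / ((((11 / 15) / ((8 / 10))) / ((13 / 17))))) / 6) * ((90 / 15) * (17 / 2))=191307574250000 * sqrt(6) / 52612659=8906714.65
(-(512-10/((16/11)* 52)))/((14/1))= -212937/5824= -36.56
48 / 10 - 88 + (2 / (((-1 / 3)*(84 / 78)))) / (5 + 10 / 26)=-8255 / 98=-84.23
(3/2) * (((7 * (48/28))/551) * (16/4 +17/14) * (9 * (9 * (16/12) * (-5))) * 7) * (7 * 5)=-12417300/551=-22535.93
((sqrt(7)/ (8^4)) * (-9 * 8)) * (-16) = 0.74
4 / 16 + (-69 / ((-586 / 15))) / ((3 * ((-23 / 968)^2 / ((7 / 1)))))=196781779 / 26956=7300.11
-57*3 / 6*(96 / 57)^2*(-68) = 104448 / 19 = 5497.26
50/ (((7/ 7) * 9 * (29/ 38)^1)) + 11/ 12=8557/ 1044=8.20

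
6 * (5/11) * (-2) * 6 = -360/11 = -32.73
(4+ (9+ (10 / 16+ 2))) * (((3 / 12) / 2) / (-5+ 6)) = 125 / 64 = 1.95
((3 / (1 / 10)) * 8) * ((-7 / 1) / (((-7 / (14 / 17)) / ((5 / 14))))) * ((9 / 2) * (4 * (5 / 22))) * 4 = 216000 / 187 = 1155.08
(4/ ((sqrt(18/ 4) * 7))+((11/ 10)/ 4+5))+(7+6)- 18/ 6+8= 4 * sqrt(2)/ 21+931/ 40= 23.54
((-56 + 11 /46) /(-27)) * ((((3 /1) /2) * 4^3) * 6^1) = 27360 /23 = 1189.57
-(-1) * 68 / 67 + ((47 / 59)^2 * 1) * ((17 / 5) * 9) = 23827999 / 1166135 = 20.43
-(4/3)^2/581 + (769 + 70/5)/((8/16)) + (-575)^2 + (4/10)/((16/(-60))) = 3474037759/10458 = 332189.50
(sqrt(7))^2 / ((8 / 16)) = 14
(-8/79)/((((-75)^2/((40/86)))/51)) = -544/1273875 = -0.00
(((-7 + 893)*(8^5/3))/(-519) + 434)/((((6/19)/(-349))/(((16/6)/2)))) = 376066688020/14013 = 26836986.23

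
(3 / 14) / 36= 0.01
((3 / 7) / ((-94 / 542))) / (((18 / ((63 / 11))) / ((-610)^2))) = -151258650 / 517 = -292569.92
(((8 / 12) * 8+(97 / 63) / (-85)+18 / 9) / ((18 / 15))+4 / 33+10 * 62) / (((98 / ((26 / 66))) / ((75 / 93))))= 14386057075 / 7086554244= 2.03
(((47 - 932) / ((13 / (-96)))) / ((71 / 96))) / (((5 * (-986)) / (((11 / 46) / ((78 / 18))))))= -13457664 / 136056661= -0.10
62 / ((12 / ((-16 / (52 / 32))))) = -1984 / 39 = -50.87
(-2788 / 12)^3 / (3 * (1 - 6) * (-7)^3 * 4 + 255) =-338608873 / 562545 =-601.92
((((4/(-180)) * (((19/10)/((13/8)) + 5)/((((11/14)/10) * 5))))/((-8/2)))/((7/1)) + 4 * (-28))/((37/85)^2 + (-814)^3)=1041324511/5015215659207897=0.00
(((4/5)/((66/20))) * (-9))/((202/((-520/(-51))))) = -2080/18887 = -0.11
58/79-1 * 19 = -1443/79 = -18.27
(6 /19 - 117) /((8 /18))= -19953 /76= -262.54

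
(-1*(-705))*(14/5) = 1974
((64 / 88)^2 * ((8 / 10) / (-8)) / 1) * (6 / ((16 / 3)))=-36 / 605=-0.06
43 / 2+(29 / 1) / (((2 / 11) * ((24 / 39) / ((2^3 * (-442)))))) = -1832931 / 2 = -916465.50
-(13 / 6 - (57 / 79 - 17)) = -8743 / 474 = -18.45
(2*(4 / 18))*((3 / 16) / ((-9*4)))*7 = -7 / 432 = -0.02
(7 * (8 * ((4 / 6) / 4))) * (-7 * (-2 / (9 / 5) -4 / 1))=9016 / 27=333.93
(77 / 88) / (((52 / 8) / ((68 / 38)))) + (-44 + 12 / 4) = -20135 / 494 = -40.76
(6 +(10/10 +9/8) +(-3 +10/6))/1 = 163/24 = 6.79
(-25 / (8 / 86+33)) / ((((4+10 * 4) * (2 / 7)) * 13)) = -7525 / 1627912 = -0.00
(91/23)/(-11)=-91/253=-0.36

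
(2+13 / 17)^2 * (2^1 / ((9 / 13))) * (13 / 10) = 373321 / 13005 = 28.71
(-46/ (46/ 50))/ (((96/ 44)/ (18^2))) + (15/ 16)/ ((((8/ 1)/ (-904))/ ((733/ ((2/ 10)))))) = -6330975/ 16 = -395685.94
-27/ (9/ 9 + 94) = -27/ 95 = -0.28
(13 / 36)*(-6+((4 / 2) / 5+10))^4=761332 / 5625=135.35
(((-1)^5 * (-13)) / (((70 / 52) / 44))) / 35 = 14872 / 1225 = 12.14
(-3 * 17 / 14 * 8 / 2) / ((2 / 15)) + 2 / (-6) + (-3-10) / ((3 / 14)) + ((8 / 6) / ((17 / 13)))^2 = -3081464 / 18207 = -169.25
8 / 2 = 4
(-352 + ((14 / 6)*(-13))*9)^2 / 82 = 390625 / 82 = 4763.72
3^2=9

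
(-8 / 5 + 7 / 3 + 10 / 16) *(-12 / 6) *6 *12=-978 / 5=-195.60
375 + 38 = 413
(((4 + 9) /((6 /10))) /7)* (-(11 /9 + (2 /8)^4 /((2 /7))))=-370175 /96768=-3.83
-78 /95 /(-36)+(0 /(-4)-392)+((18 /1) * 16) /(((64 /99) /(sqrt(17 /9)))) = -223427 /570+297 * sqrt(17) /2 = 220.30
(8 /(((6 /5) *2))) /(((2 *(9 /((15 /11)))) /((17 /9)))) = 425 /891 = 0.48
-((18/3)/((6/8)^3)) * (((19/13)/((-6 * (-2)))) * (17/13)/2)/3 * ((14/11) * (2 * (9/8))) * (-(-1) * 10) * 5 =-904400/16731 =-54.06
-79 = -79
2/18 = 1/9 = 0.11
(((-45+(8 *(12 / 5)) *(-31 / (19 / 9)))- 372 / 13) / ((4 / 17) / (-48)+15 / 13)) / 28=-22394457 / 2026255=-11.05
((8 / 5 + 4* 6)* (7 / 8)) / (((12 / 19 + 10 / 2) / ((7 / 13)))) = 14896 / 6955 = 2.14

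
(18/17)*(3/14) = 27/119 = 0.23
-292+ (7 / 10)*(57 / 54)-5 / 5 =-52607 / 180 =-292.26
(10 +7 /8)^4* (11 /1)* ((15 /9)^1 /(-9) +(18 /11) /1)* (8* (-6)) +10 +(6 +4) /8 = -2743540119 /256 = -10716953.59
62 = 62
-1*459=-459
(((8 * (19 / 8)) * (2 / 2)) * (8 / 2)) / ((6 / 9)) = 114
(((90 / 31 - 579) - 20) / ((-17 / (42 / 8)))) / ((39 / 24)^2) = 365232 / 5239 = 69.71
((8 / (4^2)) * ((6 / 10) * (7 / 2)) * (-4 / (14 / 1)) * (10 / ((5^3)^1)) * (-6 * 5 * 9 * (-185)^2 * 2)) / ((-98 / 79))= -17520462 / 49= -357560.45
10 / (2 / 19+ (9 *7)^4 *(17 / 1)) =38 / 1017641281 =0.00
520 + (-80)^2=6920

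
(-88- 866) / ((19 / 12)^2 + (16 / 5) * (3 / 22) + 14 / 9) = -839520 / 3959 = -212.05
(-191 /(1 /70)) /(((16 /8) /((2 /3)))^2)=-13370 /9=-1485.56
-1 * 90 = -90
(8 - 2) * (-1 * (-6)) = 36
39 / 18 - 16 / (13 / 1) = 73 / 78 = 0.94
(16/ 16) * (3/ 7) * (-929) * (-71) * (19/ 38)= 14134.07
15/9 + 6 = 23/3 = 7.67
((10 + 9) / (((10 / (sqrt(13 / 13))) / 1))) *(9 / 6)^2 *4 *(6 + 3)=1539 / 10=153.90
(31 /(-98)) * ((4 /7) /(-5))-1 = -1653 /1715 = -0.96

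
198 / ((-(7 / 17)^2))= -57222 / 49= -1167.80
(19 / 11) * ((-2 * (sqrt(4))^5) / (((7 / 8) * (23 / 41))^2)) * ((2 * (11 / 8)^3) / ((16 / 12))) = -46375428 / 25921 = -1789.11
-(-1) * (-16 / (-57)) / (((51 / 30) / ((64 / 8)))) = 1280 / 969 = 1.32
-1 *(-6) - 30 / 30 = 5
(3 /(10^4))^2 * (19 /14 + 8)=1179 /1400000000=0.00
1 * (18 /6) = 3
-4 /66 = -2 /33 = -0.06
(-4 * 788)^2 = 9935104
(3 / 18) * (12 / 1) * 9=18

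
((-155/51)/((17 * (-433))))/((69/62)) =9610/25903359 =0.00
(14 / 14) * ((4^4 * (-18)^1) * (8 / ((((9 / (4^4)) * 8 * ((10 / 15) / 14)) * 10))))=-1376256 / 5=-275251.20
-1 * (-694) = 694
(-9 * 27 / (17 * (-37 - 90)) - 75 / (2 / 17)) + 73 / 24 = -634.35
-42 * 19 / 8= -399 / 4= -99.75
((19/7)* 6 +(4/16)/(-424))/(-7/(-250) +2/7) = 24167125/465552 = 51.91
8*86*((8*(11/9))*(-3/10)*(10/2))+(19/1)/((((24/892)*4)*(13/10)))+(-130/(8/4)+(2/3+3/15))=-7814819/780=-10019.00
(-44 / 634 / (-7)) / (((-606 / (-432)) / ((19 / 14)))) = 15048 / 1568833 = 0.01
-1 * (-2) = 2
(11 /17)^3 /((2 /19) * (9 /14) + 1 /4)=708092 /830297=0.85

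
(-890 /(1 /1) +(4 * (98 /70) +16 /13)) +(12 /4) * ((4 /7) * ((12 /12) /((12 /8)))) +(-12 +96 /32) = -405417 /455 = -891.03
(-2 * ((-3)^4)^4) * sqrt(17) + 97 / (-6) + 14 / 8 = -86093442 * sqrt(17)- 173 / 12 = -354972369.46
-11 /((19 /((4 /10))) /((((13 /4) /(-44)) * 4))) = 13 /190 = 0.07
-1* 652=-652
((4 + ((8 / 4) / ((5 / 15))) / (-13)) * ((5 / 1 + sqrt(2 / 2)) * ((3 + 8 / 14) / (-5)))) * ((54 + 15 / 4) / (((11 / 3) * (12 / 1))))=-19.90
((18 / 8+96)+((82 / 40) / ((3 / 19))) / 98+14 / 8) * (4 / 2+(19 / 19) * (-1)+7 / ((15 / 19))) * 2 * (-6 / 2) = -21784823 / 3675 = -5927.84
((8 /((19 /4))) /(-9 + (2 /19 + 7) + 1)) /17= -32 /289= -0.11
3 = 3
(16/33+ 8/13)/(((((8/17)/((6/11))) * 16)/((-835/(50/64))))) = -670004/7865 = -85.19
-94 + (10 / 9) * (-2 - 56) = -1426 / 9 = -158.44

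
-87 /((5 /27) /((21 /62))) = -49329 /310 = -159.13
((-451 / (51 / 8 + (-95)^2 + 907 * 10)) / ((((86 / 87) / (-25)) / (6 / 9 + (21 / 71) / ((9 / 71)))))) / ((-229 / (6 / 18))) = -3923700 / 1425953917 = -0.00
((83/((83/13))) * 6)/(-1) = -78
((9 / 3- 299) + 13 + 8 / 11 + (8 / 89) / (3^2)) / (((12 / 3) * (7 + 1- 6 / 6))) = -2487017 / 246708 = -10.08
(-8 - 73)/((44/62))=-2511/22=-114.14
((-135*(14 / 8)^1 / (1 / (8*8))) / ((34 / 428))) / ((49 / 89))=-41139360 / 119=-345708.91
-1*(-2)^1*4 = 8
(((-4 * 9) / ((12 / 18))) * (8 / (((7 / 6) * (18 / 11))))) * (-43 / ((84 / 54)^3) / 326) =3103353 / 391363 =7.93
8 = 8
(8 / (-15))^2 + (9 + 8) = 3889 / 225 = 17.28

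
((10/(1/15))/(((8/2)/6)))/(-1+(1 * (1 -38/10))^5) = -703125/540949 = -1.30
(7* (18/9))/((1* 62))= 7/31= 0.23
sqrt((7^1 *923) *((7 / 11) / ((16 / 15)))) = 7 *sqrt(152295) / 44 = 62.09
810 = 810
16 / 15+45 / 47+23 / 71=117532 / 50055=2.35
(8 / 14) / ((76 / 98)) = 14 / 19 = 0.74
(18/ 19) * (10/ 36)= 5/ 19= 0.26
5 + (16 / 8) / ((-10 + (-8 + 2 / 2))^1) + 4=151 / 17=8.88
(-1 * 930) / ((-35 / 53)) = 9858 / 7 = 1408.29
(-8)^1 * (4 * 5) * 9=-1440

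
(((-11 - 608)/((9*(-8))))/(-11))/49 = -0.02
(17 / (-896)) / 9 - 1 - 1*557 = -558.00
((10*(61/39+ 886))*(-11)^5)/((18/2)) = -55747803650/351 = -158825651.42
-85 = -85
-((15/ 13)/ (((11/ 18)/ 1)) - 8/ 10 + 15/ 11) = -1753/ 715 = -2.45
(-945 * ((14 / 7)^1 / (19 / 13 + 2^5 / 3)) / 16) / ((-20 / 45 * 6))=110565 / 30272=3.65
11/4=2.75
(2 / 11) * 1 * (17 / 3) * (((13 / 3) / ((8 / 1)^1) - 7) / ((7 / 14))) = -2635 / 198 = -13.31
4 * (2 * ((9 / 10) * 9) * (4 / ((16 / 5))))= 81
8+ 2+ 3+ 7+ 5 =25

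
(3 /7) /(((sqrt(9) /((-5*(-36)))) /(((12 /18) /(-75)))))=-8 /35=-0.23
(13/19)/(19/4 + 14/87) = 4524/32471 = 0.14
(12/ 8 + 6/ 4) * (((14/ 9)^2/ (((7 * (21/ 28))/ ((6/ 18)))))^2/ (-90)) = -6272/ 7971615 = -0.00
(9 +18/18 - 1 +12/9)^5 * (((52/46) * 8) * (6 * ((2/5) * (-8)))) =-190555629056/9315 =-20456857.65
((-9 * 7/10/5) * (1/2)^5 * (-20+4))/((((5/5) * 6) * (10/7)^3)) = 7203/200000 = 0.04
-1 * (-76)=76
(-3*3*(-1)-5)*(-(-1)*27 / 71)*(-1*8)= -864 / 71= -12.17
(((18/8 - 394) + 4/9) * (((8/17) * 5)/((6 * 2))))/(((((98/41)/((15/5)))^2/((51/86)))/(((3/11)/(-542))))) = 355203705/9848556256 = 0.04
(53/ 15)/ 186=53/ 2790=0.02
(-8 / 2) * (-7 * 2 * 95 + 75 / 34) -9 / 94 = 8487107 / 1598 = 5311.08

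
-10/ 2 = -5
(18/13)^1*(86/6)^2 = 3698/13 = 284.46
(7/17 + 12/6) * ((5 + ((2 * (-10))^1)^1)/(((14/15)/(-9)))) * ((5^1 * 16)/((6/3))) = 1660500/119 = 13953.78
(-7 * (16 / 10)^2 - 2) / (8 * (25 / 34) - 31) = 0.79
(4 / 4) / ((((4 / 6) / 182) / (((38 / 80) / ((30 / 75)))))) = 324.19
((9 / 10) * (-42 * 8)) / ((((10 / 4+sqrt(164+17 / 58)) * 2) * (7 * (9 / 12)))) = 928 / 2037-32 * sqrt(552682) / 10185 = -1.88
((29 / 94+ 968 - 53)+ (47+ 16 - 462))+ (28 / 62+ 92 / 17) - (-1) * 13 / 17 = 25905233 / 49538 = 522.94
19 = 19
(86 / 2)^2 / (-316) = -1849 / 316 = -5.85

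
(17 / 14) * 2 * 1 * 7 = 17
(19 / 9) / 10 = 19 / 90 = 0.21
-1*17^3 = -4913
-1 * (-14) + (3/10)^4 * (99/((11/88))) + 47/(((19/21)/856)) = 1056574861/23750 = 44487.36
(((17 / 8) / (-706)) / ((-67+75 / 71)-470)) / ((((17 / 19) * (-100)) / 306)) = -22933 / 1193987200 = -0.00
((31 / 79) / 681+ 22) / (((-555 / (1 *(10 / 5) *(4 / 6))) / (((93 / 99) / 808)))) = -0.00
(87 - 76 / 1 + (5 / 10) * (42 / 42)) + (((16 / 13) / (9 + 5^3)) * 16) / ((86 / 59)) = 868971 / 74906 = 11.60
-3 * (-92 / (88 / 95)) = 6555 / 22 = 297.95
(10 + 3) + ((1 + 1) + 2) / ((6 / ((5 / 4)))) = 83 / 6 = 13.83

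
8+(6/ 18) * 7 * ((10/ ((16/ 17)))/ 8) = 2131/ 192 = 11.10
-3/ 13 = -0.23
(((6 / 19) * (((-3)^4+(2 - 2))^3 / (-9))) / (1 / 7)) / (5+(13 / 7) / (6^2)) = -25839.28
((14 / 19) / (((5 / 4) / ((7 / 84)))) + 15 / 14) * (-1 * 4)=-8942 / 1995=-4.48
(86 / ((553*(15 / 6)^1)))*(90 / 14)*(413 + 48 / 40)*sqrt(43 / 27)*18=3762.55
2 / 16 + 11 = 89 / 8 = 11.12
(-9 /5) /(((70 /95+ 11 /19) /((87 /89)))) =-14877 /11125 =-1.34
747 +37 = 784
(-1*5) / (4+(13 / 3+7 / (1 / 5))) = -3 / 26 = -0.12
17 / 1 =17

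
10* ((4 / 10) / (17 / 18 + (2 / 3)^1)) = 72 / 29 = 2.48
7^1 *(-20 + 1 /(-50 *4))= -28007 /200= -140.04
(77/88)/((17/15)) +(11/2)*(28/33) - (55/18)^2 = -42937/11016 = -3.90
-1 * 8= -8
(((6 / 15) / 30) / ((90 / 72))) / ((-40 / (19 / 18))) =-19 / 67500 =-0.00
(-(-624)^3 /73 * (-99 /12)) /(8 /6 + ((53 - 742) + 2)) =546683904 /13651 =40047.17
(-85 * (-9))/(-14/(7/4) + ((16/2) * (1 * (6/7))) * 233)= 5355/11128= 0.48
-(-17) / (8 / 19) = 323 / 8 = 40.38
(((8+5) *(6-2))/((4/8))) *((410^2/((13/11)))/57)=14792800/57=259522.81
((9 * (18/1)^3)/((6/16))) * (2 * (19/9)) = 590976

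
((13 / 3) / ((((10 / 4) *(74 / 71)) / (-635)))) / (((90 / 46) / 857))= -2310543131 / 4995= -462571.20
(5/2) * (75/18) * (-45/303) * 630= -196875/202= -974.63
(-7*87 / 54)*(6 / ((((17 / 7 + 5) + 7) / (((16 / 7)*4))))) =-12992 / 303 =-42.88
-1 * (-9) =9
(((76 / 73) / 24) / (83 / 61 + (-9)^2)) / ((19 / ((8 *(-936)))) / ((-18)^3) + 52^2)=263612232 / 1353357552546463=0.00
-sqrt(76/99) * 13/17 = -26 * sqrt(209)/561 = -0.67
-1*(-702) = 702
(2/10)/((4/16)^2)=16/5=3.20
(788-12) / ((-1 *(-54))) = 388 / 27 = 14.37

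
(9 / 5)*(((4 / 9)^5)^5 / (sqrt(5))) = 1125899906842624*sqrt(5) / 1994161076921812746584025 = 0.00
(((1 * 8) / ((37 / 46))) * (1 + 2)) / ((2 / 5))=2760 / 37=74.59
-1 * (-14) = 14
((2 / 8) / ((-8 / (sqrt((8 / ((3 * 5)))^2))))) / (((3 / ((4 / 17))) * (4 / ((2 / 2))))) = -1 / 3060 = -0.00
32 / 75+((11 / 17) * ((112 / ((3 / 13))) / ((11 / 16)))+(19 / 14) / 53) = 432568673 / 946050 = 457.24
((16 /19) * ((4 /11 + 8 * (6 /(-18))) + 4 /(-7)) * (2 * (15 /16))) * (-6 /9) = 13280 /4389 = 3.03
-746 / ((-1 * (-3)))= -746 / 3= -248.67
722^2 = 521284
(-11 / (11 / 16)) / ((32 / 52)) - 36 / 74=-980 / 37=-26.49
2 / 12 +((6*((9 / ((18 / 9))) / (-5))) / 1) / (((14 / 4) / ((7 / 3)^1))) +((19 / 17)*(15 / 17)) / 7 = -199819 / 60690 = -3.29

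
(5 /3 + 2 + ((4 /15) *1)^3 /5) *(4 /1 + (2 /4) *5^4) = 13069129 /11250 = 1161.70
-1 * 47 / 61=-47 / 61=-0.77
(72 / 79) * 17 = 1224 / 79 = 15.49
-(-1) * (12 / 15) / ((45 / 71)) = 1.26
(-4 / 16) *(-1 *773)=773 / 4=193.25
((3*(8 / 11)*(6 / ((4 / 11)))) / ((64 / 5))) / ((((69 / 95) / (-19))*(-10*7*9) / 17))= 30685 / 15456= 1.99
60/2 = 30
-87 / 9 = -29 / 3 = -9.67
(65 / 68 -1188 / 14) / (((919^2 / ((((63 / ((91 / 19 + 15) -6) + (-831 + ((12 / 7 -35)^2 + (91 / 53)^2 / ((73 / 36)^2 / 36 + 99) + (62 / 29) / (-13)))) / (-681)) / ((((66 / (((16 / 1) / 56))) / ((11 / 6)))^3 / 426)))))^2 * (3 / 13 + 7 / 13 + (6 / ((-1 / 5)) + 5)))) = 0.00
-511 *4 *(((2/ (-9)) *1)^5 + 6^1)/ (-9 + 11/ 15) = 905139410/ 610173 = 1483.41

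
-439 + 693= 254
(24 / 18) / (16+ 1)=4 / 51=0.08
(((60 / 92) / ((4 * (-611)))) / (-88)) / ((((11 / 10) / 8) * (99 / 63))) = 525 / 37409086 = 0.00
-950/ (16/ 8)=-475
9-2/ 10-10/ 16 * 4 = 63/ 10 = 6.30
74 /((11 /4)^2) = 1184 /121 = 9.79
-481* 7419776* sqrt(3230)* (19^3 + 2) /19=-24486306988416* sqrt(3230) /19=-73243813853480.07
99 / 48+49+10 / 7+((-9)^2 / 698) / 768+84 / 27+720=775.60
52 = 52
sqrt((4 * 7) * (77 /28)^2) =11 * sqrt(7) /2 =14.55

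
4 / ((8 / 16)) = 8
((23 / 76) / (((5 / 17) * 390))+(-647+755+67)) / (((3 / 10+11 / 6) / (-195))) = -77806173 / 4864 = -15996.33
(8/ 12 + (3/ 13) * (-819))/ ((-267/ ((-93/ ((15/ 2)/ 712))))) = -56048/ 9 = -6227.56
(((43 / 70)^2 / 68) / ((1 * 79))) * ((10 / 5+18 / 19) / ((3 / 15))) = 1849 / 1786190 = 0.00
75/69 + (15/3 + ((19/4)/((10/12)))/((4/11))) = 21.76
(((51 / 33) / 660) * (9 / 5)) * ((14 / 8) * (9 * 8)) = 3213 / 6050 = 0.53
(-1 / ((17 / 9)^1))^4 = 6561 / 83521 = 0.08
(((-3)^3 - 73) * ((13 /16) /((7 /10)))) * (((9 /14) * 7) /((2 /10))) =-73125 /28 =-2611.61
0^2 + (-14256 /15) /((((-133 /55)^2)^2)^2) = -79580734571250000 /97906861202319841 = -0.81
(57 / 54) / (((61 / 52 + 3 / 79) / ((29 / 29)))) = 39026 / 44775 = 0.87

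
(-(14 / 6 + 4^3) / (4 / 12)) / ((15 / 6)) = -398 / 5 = -79.60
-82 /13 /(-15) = 82 /195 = 0.42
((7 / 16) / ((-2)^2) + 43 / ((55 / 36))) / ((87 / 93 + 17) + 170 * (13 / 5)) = 3083167 / 50188160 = 0.06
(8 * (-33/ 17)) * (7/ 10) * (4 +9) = -12012/ 85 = -141.32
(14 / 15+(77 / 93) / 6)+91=256879 / 2790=92.07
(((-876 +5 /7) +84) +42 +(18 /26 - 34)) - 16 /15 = -1069696 /1365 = -783.66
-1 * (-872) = 872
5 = 5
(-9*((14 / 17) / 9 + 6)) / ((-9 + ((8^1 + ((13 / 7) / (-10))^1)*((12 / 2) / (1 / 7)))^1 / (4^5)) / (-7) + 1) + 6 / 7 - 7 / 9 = -2097557725 / 85978809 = -24.40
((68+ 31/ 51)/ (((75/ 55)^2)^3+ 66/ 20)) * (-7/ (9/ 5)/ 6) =-1084771089325/ 237350409651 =-4.57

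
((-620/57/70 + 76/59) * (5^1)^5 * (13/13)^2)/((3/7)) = 83331250/10089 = 8259.61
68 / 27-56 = -1444 / 27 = -53.48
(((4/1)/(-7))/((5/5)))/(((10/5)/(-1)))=2/7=0.29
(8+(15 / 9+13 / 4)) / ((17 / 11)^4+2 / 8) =453871 / 209235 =2.17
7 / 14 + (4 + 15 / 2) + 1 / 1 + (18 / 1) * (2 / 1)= 49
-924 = -924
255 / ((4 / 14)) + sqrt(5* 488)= 2* sqrt(610) + 1785 / 2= 941.90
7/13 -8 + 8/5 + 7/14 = -697/130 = -5.36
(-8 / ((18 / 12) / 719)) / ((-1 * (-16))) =-719 / 3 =-239.67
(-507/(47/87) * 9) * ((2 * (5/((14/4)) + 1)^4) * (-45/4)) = 1492031254545/225694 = 6610859.19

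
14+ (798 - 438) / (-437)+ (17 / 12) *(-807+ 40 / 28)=-41408459 / 36708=-1128.05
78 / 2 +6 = 45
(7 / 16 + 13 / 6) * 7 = 875 / 48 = 18.23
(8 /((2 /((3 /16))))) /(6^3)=0.00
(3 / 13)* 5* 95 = 1425 / 13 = 109.62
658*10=6580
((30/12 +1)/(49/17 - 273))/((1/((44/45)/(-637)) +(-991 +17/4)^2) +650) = -187/14052064398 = -0.00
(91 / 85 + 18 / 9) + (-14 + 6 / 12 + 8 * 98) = 131507 / 170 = 773.57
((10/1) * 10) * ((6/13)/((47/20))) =12000/611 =19.64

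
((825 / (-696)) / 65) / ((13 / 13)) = -55 / 3016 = -0.02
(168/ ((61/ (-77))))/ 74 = -6468/ 2257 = -2.87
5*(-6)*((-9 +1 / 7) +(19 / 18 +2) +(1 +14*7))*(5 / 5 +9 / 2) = -645865 / 42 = -15377.74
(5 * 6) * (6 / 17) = 180 / 17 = 10.59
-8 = -8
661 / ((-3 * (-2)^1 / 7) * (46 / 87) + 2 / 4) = 268366 / 387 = 693.45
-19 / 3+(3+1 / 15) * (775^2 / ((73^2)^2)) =-6.27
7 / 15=0.47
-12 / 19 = -0.63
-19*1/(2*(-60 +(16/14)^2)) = 0.16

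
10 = 10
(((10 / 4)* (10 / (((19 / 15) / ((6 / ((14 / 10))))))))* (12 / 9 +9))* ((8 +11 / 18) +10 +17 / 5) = 1096625 / 57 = 19239.04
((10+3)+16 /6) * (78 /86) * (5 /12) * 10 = 15275 /258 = 59.21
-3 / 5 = -0.60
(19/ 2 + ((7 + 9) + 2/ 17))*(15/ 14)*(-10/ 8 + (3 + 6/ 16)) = 13065/ 224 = 58.33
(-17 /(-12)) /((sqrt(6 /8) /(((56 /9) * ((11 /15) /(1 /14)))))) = 73304 * sqrt(3) /1215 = 104.50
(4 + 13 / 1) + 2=19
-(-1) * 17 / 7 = 17 / 7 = 2.43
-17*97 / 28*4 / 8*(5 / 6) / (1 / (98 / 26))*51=-981155 / 208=-4717.09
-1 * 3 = -3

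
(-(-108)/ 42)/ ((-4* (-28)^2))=-9/ 10976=-0.00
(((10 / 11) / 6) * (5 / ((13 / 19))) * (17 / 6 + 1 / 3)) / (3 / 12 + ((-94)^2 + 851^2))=18050 / 3773675763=0.00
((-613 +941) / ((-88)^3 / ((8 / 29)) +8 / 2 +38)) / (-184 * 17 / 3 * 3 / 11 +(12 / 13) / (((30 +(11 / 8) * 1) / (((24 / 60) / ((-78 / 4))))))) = 95654845 / 204859804090374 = 0.00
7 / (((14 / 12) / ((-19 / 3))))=-38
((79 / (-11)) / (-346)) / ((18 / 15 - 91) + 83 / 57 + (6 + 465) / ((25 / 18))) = 112575 / 1360096936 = 0.00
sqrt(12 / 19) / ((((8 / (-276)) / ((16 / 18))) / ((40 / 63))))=-7360* sqrt(57) / 3591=-15.47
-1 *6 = -6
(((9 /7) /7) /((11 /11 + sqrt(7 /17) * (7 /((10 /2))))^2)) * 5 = 3672000 /82369-95625 * sqrt(119) /23534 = 0.25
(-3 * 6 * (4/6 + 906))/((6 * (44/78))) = -53040/11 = -4821.82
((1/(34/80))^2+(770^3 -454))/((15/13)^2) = 22297506349586/65025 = 342906672.04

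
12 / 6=2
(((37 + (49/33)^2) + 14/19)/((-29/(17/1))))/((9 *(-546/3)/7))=7024672/70204563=0.10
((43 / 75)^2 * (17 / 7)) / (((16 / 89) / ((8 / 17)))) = 2.09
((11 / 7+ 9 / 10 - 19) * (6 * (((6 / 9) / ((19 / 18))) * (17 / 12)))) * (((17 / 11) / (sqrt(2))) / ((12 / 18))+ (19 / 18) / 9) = -3009357 * sqrt(2) / 29260 - 19669 / 1890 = -155.86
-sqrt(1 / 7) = -sqrt(7) / 7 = -0.38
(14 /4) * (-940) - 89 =-3379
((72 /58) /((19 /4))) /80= 9 /2755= 0.00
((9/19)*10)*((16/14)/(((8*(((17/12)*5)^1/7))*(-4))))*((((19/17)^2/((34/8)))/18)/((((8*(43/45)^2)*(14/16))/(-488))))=225309600/1081012303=0.21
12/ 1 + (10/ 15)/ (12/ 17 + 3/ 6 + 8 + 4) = 16232/ 1347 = 12.05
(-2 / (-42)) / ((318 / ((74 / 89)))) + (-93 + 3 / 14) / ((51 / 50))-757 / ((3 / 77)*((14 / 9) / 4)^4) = -210310589212888 / 247543443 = -849590.63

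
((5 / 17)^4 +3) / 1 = 251188 / 83521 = 3.01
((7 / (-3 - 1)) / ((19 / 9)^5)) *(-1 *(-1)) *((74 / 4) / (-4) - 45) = 164097171 / 79235168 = 2.07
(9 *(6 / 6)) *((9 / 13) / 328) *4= 81 / 1066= 0.08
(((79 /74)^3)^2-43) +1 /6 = -20371271621053 /492619470528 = -41.35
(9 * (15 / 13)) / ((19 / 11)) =1485 / 247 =6.01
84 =84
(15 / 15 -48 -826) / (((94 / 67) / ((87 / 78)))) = -1696239 / 2444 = -694.04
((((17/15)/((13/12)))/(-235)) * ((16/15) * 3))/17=-64/76375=-0.00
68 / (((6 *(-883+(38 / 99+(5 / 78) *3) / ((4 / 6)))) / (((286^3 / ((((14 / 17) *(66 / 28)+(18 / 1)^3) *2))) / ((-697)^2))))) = -1029320864 / 19412794177005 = -0.00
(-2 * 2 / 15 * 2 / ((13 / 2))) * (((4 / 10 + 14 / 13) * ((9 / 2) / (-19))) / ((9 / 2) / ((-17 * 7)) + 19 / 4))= 1096704 / 180056825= 0.01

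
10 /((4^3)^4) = 5 /8388608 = 0.00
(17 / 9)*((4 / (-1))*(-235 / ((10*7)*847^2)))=1598 / 45196767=0.00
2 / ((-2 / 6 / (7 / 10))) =-21 / 5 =-4.20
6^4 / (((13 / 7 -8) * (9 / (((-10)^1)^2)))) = -100800 / 43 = -2344.19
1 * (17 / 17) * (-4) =-4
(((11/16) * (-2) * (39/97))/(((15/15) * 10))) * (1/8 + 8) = -5577/12416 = -0.45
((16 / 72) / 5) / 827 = 2 / 37215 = 0.00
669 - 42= 627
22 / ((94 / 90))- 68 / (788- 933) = 146746 / 6815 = 21.53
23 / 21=1.10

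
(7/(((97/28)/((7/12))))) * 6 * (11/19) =7546/1843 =4.09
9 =9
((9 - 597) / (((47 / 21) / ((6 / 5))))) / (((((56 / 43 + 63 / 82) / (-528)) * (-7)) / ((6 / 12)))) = -201066624 / 35015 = -5742.30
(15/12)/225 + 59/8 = 7.38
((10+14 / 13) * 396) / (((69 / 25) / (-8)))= -3801600 / 299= -12714.38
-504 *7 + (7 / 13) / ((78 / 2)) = -1788689 / 507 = -3527.99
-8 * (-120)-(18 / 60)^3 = 959973 / 1000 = 959.97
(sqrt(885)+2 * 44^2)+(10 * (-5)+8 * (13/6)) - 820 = 3049.08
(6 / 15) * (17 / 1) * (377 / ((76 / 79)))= 506311 / 190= 2664.79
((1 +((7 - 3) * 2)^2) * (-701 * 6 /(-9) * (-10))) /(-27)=911300 /81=11250.62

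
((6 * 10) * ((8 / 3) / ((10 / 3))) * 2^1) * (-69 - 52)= -11616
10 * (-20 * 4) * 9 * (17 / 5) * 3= -73440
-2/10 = -1/5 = -0.20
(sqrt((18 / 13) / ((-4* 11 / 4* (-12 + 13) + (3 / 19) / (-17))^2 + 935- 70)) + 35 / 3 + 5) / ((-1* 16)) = -25 / 24- 969* sqrt(2675132746) / 21401061968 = -1.04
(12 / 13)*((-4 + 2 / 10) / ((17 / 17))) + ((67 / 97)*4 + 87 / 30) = 27177 / 12610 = 2.16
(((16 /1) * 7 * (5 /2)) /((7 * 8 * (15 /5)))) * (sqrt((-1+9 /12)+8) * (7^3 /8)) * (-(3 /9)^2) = -1715 * sqrt(31) /432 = -22.10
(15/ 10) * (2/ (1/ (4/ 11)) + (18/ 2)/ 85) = 2337/ 1870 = 1.25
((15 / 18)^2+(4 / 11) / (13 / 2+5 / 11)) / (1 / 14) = 3199 / 306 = 10.45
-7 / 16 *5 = -35 / 16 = -2.19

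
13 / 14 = 0.93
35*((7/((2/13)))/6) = 3185/12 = 265.42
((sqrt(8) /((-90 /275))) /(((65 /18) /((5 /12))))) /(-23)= 0.04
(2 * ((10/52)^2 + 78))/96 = 52753/32448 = 1.63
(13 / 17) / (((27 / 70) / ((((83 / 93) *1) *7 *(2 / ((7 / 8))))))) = 28.31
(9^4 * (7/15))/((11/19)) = 290871/55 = 5288.56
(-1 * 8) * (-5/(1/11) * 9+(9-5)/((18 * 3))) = 106904/27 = 3959.41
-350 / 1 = -350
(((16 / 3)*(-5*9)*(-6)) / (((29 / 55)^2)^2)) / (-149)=-13176900000 / 105384869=-125.04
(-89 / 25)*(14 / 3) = -1246 / 75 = -16.61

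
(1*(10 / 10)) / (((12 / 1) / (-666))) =-111 / 2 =-55.50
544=544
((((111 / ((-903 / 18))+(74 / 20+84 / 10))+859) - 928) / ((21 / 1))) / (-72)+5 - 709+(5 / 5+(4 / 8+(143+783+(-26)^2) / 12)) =-2589409351 / 4551120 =-568.96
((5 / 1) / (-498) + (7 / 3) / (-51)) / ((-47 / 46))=32591 / 596853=0.05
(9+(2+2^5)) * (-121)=-5203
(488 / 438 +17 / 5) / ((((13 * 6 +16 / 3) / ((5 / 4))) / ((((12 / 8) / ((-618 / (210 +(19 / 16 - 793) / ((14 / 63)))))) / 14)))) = 530388843 / 13474048000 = 0.04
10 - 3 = 7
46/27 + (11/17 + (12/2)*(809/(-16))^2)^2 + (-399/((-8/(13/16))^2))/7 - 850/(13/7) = 48886322022925679/207747072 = 235316539.25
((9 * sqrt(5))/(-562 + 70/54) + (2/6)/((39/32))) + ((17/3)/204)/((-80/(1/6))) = 61427/224640 - 243 * sqrt(5)/15139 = 0.24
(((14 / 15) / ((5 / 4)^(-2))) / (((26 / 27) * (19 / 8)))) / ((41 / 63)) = 19845 / 20254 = 0.98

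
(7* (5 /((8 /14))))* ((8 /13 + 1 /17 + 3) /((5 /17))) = 9947 /13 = 765.15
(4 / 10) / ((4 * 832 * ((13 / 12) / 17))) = 51 / 27040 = 0.00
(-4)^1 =-4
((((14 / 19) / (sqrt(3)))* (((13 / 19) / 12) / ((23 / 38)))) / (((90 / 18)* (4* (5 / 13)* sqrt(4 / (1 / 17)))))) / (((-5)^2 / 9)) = 1183* sqrt(51) / 37145000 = 0.00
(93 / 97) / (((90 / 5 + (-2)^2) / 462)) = 1953 / 97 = 20.13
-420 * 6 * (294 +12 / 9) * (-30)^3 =20094480000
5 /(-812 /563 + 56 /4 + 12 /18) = 8445 /22336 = 0.38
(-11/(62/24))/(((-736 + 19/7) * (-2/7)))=-1078/53041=-0.02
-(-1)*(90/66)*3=45/11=4.09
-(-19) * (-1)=-19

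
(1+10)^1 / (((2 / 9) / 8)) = 396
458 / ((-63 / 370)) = -169460 / 63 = -2689.84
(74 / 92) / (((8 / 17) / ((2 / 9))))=629 / 1656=0.38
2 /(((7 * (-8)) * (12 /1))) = -1 /336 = -0.00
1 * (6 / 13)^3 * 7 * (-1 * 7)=-10584 / 2197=-4.82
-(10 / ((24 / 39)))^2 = -4225 / 16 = -264.06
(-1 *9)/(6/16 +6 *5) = -0.30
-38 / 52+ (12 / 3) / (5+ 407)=-1931 / 2678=-0.72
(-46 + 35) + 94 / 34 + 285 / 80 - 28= -8887 / 272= -32.67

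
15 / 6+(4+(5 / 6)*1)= 7.33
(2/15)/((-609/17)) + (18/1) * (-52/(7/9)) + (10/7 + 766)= -3982894/9135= -436.00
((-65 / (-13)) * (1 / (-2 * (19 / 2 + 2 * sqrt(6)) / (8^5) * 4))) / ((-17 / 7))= 1089536 / 901 -229376 * sqrt(6) / 901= 585.66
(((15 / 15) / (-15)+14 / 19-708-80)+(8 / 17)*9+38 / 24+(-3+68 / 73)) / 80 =-1108561531 / 113179200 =-9.79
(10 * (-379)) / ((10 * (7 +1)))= -379 / 8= -47.38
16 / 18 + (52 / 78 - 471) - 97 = -5098 / 9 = -566.44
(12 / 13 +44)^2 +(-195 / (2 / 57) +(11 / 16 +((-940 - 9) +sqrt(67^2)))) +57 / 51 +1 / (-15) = -3047456843 / 689520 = -4419.68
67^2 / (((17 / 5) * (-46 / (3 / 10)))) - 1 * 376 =-601531 / 1564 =-384.61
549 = 549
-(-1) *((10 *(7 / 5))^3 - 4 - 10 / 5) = 2738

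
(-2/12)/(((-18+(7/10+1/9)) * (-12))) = -5/6188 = -0.00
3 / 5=0.60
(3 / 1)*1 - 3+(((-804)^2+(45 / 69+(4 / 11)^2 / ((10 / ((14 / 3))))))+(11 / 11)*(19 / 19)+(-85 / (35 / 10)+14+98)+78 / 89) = 16813776741358 / 26007135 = 646506.30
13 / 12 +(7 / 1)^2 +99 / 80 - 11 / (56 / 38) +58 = 171119 / 1680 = 101.86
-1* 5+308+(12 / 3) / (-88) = 6665 / 22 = 302.95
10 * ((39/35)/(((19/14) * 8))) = 39/38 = 1.03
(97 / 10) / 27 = 0.36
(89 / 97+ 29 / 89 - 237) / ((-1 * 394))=2035287 / 3401402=0.60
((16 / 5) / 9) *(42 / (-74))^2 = 784 / 6845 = 0.11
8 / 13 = 0.62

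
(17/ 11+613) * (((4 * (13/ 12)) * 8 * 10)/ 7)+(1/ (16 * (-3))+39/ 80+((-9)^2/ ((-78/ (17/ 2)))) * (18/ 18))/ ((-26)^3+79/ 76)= 55489225619293/ 1823226405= 30434.63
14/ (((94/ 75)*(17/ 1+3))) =105/ 188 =0.56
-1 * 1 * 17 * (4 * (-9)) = 612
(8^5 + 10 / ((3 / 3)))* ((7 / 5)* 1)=229446 / 5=45889.20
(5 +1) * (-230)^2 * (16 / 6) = 846400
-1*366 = -366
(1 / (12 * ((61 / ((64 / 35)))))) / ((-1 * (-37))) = 16 / 236985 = 0.00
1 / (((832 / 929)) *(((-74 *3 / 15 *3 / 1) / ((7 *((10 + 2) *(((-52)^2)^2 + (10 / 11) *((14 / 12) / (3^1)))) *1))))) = -23535983367785 / 1523808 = -15445504.53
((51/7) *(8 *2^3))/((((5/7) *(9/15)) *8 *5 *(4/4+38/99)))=13464/685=19.66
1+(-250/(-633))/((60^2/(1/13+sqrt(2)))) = 5 * sqrt(2)/45576+592493/592488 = 1.00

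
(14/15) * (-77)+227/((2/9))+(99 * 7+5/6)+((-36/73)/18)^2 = 131370568/79935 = 1643.47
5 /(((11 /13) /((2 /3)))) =130 /33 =3.94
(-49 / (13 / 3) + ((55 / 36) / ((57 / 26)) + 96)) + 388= 6314065 / 13338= 473.39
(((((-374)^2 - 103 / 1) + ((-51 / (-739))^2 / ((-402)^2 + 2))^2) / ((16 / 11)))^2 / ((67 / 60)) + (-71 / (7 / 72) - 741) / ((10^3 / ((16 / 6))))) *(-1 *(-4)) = 33077175474.17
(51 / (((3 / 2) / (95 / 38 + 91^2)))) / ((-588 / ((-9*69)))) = 58299273 / 196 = 297445.27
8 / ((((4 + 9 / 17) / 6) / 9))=7344 / 77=95.38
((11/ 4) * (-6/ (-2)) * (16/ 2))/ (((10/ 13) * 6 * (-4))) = -3.58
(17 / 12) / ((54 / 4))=17 / 162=0.10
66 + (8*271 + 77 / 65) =145287 / 65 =2235.18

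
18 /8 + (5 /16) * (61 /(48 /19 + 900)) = 623123 /274368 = 2.27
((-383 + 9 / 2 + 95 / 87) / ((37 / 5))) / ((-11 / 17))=5581865 / 70818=78.82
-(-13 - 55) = 68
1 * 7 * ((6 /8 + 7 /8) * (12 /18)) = 91 /12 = 7.58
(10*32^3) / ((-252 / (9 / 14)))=-40960 / 49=-835.92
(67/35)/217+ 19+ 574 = 4503902/7595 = 593.01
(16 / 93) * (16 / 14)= 128 / 651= 0.20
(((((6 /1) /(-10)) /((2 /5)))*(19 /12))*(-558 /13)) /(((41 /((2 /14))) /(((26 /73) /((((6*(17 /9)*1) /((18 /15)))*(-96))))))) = -15903 /113973440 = -0.00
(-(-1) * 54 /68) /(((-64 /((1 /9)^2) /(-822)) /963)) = 131931 /1088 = 121.26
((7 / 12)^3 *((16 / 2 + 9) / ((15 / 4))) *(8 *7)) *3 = 40817 / 270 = 151.17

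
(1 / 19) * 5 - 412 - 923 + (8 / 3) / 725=-55157848 / 41325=-1334.73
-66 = -66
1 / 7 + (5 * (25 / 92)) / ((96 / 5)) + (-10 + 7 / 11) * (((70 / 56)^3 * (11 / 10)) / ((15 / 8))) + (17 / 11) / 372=-73866983 / 7027328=-10.51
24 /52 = 6 /13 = 0.46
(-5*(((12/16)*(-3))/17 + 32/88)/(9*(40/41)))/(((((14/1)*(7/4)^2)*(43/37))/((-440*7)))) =8.14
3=3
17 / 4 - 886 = -881.75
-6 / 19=-0.32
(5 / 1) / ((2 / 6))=15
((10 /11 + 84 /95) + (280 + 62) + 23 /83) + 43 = 33572552 /86735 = 387.07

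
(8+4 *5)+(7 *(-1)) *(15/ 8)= 119/ 8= 14.88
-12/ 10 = -6/ 5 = -1.20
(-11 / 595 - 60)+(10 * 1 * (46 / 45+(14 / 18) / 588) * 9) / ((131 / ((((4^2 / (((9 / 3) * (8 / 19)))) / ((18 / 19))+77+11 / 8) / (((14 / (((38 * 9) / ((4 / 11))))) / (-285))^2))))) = 23649041817.57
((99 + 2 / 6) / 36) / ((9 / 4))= 298 / 243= 1.23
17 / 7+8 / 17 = 345 / 119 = 2.90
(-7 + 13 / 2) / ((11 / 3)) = -3 / 22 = -0.14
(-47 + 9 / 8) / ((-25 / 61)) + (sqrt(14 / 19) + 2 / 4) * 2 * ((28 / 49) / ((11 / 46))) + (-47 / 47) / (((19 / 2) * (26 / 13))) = 368 * sqrt(266) / 1463 + 33435981 / 292600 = 118.37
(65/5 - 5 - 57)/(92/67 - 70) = 3283/4598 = 0.71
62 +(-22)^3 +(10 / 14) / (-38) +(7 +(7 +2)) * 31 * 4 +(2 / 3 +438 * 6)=-4766735 / 798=-5973.35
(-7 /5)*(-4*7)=196 /5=39.20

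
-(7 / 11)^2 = -49 / 121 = -0.40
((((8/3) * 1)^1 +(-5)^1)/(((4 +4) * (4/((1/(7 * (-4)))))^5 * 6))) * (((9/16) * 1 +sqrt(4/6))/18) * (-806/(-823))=403/4773911715643392 +403 * sqrt(6)/8055976020148224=0.00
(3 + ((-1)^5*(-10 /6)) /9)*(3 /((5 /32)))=2752 /45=61.16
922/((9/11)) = 10142/9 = 1126.89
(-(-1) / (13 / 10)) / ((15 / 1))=2 / 39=0.05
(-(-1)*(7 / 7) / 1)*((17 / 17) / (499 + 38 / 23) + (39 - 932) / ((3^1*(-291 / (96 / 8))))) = 41138273 / 3350865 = 12.28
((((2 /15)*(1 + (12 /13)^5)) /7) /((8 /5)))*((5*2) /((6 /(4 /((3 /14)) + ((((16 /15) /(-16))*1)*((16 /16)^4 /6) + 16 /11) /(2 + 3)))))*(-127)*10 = -671780454125 /842092524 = -797.75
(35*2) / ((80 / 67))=469 / 8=58.62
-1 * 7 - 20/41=-7.49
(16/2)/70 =4/35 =0.11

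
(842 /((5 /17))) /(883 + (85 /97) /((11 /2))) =3.24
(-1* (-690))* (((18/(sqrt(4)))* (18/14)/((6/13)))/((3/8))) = 322920/7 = 46131.43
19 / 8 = 2.38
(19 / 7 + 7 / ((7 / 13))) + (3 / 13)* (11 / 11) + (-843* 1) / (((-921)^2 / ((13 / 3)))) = 1230465268 / 77189931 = 15.94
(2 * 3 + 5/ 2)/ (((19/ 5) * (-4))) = -85/ 152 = -0.56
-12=-12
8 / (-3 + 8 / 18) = -72 / 23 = -3.13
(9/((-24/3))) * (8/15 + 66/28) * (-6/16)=5463/4480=1.22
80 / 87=0.92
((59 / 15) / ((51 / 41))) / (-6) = -2419 / 4590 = -0.53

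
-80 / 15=-16 / 3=-5.33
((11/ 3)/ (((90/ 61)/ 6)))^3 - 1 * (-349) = 333914336/ 91125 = 3664.35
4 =4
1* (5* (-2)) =-10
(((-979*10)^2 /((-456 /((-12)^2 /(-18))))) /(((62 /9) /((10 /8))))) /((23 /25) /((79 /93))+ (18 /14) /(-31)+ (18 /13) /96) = 172255808725000 /596184717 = 288930.27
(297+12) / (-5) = -309 / 5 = -61.80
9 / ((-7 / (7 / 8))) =-9 / 8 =-1.12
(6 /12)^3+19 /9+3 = 377 /72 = 5.24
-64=-64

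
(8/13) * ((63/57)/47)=168/11609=0.01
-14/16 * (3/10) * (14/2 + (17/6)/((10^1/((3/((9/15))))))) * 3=-2121/320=-6.63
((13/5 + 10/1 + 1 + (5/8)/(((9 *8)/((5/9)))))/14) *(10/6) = 352637/217728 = 1.62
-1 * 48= -48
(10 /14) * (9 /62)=45 /434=0.10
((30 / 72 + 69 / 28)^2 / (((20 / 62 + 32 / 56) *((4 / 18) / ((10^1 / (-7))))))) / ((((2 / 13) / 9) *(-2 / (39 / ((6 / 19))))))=65582090145 / 304192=215594.39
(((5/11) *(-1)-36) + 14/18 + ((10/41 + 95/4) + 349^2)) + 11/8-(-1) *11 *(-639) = 3726541667/32472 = 114761.69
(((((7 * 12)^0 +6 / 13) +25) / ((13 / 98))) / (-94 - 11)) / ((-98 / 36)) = 4128 / 5915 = 0.70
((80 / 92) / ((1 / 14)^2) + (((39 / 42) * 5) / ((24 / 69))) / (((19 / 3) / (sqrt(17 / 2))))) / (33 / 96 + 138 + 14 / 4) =1495 * sqrt(34) / 201229 + 125440 / 104397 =1.24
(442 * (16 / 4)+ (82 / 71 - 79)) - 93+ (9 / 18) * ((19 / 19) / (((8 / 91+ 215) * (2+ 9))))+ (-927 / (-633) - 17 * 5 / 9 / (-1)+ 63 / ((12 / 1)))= 1613.31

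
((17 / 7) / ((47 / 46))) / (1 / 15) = 11730 / 329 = 35.65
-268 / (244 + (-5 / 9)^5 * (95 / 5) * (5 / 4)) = -1.10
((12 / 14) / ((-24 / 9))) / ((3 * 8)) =-3 / 224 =-0.01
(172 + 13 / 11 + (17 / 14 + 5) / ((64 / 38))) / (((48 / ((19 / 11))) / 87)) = 553.73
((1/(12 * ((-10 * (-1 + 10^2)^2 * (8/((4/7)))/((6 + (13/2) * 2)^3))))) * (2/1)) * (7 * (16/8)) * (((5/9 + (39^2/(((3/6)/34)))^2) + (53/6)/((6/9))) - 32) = -2641432739265371/21170160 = -124771505.71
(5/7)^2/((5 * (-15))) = -1/147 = -0.01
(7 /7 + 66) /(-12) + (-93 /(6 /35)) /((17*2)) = -21.54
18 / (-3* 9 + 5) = -9 / 11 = -0.82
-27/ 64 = -0.42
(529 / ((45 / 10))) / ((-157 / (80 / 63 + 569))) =-38010766 / 89019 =-427.00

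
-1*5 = -5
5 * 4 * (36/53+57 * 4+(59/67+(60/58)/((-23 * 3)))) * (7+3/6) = 81552131850/2368517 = 34431.73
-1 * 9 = -9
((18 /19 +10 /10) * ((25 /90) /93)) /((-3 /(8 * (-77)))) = 56980 /47709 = 1.19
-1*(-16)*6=96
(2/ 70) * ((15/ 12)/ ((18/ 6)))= 1/ 84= 0.01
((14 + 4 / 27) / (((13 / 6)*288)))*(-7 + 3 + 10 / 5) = -0.05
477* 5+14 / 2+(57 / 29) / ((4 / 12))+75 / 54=1252427 / 522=2399.29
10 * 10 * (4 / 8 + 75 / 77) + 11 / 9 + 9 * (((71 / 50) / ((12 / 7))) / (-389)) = 8012133337 / 53915400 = 148.61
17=17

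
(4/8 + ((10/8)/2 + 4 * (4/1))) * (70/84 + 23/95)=83981/4560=18.42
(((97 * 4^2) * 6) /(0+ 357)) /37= 3104 /4403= 0.70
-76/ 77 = -0.99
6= 6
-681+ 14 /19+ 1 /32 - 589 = -771693 /608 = -1269.23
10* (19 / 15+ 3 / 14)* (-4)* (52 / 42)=-32344 / 441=-73.34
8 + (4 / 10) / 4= 81 / 10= 8.10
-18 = -18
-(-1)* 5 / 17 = 5 / 17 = 0.29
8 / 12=2 / 3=0.67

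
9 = 9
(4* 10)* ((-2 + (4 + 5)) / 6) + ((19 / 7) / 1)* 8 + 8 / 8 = 1457 / 21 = 69.38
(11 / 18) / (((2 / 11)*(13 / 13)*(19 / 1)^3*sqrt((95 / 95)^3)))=121 / 246924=0.00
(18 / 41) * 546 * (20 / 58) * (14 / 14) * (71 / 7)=996840 / 1189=838.39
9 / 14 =0.64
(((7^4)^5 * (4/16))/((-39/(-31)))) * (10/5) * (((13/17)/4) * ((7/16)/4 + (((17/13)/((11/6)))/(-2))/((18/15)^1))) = -1417350026244481973763/1244672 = -1138733759773243.05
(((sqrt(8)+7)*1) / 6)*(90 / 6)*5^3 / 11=279.22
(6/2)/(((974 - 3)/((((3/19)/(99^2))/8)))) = 1/160727688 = 0.00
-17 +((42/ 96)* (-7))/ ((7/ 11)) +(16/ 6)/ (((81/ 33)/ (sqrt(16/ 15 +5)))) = -349/ 16 +88* sqrt(1365)/ 1215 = -19.14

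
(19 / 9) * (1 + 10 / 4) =133 / 18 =7.39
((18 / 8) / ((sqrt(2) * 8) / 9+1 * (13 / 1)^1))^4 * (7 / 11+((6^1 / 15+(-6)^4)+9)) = 76498673537180081763 / 59522276324402920160- 624838334923272951 * sqrt(2) / 1860071135137591255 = 0.81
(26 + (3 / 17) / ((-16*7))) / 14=49501 / 26656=1.86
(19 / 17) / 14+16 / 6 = 1961 / 714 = 2.75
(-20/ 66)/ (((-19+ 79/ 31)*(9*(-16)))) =-31/ 242352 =-0.00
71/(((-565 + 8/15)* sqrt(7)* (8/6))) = -3195* sqrt(7)/237076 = -0.04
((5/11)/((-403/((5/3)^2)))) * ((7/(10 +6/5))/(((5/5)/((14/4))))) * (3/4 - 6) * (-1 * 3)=-0.11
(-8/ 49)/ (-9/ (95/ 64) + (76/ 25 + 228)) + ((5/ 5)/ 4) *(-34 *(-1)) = 2781566/ 327271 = 8.50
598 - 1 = 597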